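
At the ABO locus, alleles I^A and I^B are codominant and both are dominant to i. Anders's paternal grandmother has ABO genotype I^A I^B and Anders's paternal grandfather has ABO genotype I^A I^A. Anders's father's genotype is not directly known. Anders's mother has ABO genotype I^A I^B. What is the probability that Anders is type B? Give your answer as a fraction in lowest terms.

1/8

Anders's father's ABO genotype from I^A I^B × I^A I^A: 1/2 I^A I^A, 1/2 I^A I^B.
Crossing each possibility with the mother I^A I^B and summing P(type B): 1/2·0 + 1/2·1/4 = 1/8.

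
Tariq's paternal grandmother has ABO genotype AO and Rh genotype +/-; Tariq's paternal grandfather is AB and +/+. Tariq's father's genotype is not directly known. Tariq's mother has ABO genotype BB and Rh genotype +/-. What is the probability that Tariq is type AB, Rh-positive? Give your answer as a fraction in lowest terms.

Tariq's father's ABO genotype from AO × AB: 1/4 AA, 1/4 AB, 1/4 AO, 1/4 BO.
Crossing each possibility with the mother BB and summing P(type AB): 1/4·1 + 1/4·1/2 + 1/4·1/2 + 1/4·0 = 1/2.
Similarly for Rh via the father's Rh distribution: P(Rh+) = 7/8.
Independent loci: 1/2 × 7/8 = 7/16.

7/16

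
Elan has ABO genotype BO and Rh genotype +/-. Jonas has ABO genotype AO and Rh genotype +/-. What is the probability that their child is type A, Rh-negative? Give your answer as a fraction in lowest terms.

ABO cross BO × AO → offspring phenotypes: 1/4 O, 1/4 A, 1/4 B, 1/4 AB.
Rh cross +/- × +/- → 3/4 Rh+, 1/4 Rh-.
Independent loci: P(type A, Rh-negative) = 1/4 × 1/4 = 1/16.

1/16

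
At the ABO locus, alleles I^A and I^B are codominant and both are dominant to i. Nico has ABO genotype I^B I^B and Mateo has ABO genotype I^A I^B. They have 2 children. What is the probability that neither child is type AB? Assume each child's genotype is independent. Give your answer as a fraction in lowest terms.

1/4

ABO cross I^B I^B × I^A I^B → 1/2 B, 1/2 AB.
So P(type AB) = 1/2 per child.
P(not type AB) = 1/2 for one child; (1/2)^2 = 1/4.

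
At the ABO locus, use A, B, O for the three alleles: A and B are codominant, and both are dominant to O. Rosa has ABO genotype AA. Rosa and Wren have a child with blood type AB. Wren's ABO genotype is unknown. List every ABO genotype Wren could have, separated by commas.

AB, BB, BO

For each candidate genotype of Wren, check whether crossing it with AA can produce every observed child phenotype.
  AA → possible child types {A} ✗
  AB → possible child types {A, AB} ✓
  AO → possible child types {A} ✗
  BB → possible child types {AB} ✓
  BO → possible child types {A, AB} ✓
  OO → possible child types {A} ✗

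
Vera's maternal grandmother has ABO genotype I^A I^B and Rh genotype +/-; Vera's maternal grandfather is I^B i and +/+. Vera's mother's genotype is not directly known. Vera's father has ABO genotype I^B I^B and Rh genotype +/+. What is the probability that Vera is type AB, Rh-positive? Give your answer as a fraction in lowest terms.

Vera's mother's ABO genotype from I^A I^B × I^B i: 1/4 I^A I^B, 1/4 I^A i, 1/4 I^B I^B, 1/4 I^B i.
Crossing each possibility with the father I^B I^B and summing P(type AB): 1/4·1/2 + 1/4·1/2 + 1/4·0 + 1/4·0 = 1/4.
Similarly for Rh via the mother's Rh distribution: P(Rh+) = 1.
Independent loci: 1/4 × 1 = 1/4.

1/4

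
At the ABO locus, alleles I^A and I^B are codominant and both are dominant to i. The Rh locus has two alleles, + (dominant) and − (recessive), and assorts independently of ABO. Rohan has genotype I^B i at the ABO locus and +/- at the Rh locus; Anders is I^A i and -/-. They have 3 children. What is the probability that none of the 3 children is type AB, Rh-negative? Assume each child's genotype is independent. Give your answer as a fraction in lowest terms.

ABO cross I^B i × I^A i → 1/4 O, 1/4 A, 1/4 B, 1/4 AB.
Rh cross +/- × -/- → 1/2 Rh+, 1/2 Rh-; so P(type AB, Rh-negative) = 1/4 × 1/2 = 1/8 per child.
P(not type AB, Rh-negative) = 7/8 for one child; (7/8)^3 = 343/512.

343/512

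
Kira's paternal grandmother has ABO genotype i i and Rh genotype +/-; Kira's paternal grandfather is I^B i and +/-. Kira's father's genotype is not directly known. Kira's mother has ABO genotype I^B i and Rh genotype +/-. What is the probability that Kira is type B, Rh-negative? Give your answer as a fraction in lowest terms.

5/32

Kira's father's ABO genotype from i i × I^B i: 1/2 I^B i, 1/2 i i.
Crossing each possibility with the mother I^B i and summing P(type B): 1/2·3/4 + 1/2·1/2 = 5/8.
Similarly for Rh via the father's Rh distribution: P(Rh-) = 1/4.
Independent loci: 5/8 × 1/4 = 5/32.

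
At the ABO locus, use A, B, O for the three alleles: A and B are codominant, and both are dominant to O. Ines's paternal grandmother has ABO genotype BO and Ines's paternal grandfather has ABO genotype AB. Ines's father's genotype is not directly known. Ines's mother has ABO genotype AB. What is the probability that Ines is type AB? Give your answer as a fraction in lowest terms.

3/8

Ines's father's ABO genotype from BO × AB: 1/4 AB, 1/4 AO, 1/4 BB, 1/4 BO.
Crossing each possibility with the mother AB and summing P(type AB): 1/4·1/2 + 1/4·1/4 + 1/4·1/2 + 1/4·1/4 = 3/8.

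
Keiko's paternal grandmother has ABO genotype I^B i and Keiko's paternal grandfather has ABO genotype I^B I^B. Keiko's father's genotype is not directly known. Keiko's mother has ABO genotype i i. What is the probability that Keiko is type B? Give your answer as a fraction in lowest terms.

Keiko's father's ABO genotype from I^B i × I^B I^B: 1/2 I^B I^B, 1/2 I^B i.
Crossing each possibility with the mother i i and summing P(type B): 1/2·1 + 1/2·1/2 = 3/4.

3/4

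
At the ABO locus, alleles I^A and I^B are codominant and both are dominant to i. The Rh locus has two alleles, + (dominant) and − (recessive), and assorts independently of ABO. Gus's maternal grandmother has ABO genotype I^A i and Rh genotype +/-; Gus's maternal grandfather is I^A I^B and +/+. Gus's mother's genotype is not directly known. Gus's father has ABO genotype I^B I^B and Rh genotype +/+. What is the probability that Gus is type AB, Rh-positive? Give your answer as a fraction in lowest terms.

1/2

Gus's mother's ABO genotype from I^A i × I^A I^B: 1/4 I^A I^A, 1/4 I^A I^B, 1/4 I^A i, 1/4 I^B i.
Crossing each possibility with the father I^B I^B and summing P(type AB): 1/4·1 + 1/4·1/2 + 1/4·1/2 + 1/4·0 = 1/2.
Similarly for Rh via the mother's Rh distribution: P(Rh+) = 1.
Independent loci: 1/2 × 1 = 1/2.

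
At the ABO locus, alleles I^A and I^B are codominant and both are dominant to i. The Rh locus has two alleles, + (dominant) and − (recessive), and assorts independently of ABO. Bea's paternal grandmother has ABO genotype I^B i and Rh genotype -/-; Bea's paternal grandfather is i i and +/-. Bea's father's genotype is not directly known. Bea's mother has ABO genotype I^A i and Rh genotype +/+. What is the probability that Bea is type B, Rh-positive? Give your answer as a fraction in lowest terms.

Bea's father's ABO genotype from I^B i × i i: 1/2 I^B i, 1/2 i i.
Crossing each possibility with the mother I^A i and summing P(type B): 1/2·1/4 + 1/2·0 = 1/8.
Similarly for Rh via the father's Rh distribution: P(Rh+) = 1.
Independent loci: 1/8 × 1 = 1/8.

1/8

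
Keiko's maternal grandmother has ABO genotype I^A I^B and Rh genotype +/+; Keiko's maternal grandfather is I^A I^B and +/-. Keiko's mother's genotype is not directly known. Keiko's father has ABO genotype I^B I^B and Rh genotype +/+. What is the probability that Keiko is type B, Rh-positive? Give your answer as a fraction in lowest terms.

Keiko's mother's ABO genotype from I^A I^B × I^A I^B: 1/4 I^A I^A, 1/2 I^A I^B, 1/4 I^B I^B.
Crossing each possibility with the father I^B I^B and summing P(type B): 1/4·0 + 1/2·1/2 + 1/4·1 = 1/2.
Similarly for Rh via the mother's Rh distribution: P(Rh+) = 1.
Independent loci: 1/2 × 1 = 1/2.

1/2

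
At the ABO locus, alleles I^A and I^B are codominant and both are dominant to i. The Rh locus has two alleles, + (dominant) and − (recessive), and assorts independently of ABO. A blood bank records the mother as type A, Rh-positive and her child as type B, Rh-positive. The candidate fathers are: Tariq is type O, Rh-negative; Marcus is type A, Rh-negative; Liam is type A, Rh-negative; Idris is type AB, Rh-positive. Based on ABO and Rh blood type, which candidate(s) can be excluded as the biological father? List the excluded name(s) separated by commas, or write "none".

A candidate is excluded only if no genotype consistent with his phenotype could produce a type B, Rh-positive child with a type A, Rh-positive mother.
Tariq (type O, Rh-): no genotype consistent with that phenotype can produce a type-B Rh+ child with a type-A mother.
Marcus (type A, Rh-): no genotype consistent with that phenotype can produce a type-B Rh+ child with a type-A mother.
Liam (type A, Rh-): no genotype consistent with that phenotype can produce a type-B Rh+ child with a type-A mother.

Tariq, Marcus, Liam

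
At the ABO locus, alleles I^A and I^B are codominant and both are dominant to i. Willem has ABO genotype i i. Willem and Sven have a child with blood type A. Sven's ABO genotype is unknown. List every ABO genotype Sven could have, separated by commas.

For each candidate genotype of Sven, check whether crossing it with i i can produce every observed child phenotype.
  I^A I^A → possible child types {A} ✓
  I^A I^B → possible child types {A, B} ✓
  I^A i → possible child types {O, A} ✓
  I^B I^B → possible child types {B} ✗
  I^B i → possible child types {O, B} ✗
  i i → possible child types {O} ✗

I^A I^A, I^A I^B, I^A i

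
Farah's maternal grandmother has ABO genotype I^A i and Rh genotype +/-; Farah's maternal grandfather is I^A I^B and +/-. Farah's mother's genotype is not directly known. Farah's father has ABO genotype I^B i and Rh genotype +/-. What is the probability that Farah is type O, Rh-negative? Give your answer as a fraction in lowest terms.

1/32

Farah's mother's ABO genotype from I^A i × I^A I^B: 1/4 I^A I^A, 1/4 I^A I^B, 1/4 I^A i, 1/4 I^B i.
Crossing each possibility with the father I^B i and summing P(type O): 1/4·0 + 1/4·0 + 1/4·1/4 + 1/4·1/4 = 1/8.
Similarly for Rh via the mother's Rh distribution: P(Rh-) = 1/4.
Independent loci: 1/8 × 1/4 = 1/32.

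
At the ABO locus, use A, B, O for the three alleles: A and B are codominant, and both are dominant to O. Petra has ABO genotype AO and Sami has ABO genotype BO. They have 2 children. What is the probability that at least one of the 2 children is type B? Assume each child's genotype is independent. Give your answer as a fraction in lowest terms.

7/16

ABO cross AO × BO → 1/4 O, 1/4 A, 1/4 B, 1/4 AB.
So P(type B) = 1/4 per child.
P(none) = (3/4)^2 = 9/16; P(at least one) = 1 − 9/16 = 7/16.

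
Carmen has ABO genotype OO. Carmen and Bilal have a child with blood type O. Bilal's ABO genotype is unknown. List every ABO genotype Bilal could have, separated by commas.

For each candidate genotype of Bilal, check whether crossing it with OO can produce every observed child phenotype.
  AA → possible child types {A} ✗
  AB → possible child types {A, B} ✗
  AO → possible child types {O, A} ✓
  BB → possible child types {B} ✗
  BO → possible child types {O, B} ✓
  OO → possible child types {O} ✓

AO, BO, OO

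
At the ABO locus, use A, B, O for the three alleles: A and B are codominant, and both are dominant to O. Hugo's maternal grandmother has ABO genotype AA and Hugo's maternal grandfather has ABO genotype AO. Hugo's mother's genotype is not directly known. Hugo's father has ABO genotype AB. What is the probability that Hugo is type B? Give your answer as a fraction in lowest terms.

Hugo's mother's ABO genotype from AA × AO: 1/2 AA, 1/2 AO.
Crossing each possibility with the father AB and summing P(type B): 1/2·0 + 1/2·1/4 = 1/8.

1/8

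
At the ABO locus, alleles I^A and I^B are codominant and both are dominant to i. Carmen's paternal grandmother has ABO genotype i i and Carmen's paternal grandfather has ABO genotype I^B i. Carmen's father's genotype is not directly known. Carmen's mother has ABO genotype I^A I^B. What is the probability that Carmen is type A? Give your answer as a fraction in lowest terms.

3/8

Carmen's father's ABO genotype from i i × I^B i: 1/2 I^B i, 1/2 i i.
Crossing each possibility with the mother I^A I^B and summing P(type A): 1/2·1/4 + 1/2·1/2 = 3/8.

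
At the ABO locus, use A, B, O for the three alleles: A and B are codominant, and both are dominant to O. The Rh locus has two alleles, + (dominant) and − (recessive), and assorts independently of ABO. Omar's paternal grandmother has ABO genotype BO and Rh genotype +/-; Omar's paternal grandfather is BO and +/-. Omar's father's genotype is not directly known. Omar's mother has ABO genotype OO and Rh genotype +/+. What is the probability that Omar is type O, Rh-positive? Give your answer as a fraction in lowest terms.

1/2

Omar's father's ABO genotype from BO × BO: 1/4 BB, 1/2 BO, 1/4 OO.
Crossing each possibility with the mother OO and summing P(type O): 1/4·0 + 1/2·1/2 + 1/4·1 = 1/2.
Similarly for Rh via the father's Rh distribution: P(Rh+) = 1.
Independent loci: 1/2 × 1 = 1/2.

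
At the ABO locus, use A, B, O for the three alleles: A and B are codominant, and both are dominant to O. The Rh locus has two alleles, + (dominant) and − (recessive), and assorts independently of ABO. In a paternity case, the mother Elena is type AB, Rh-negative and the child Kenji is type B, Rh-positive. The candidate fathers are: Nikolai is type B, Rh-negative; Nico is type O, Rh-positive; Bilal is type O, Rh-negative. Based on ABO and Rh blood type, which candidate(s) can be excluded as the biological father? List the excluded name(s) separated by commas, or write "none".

Nikolai, Bilal

A candidate is excluded only if no genotype consistent with his phenotype could produce a type B, Rh-positive child with a type AB, Rh-negative mother.
Nikolai (type B, Rh-): no genotype consistent with that phenotype can produce a type-B Rh+ child with a type-AB mother.
Bilal (type O, Rh-): no genotype consistent with that phenotype can produce a type-B Rh+ child with a type-AB mother.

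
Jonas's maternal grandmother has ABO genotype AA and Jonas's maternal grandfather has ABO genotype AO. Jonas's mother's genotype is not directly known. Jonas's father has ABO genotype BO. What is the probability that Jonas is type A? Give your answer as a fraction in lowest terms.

3/8

Jonas's mother's ABO genotype from AA × AO: 1/2 AA, 1/2 AO.
Crossing each possibility with the father BO and summing P(type A): 1/2·1/2 + 1/2·1/4 = 3/8.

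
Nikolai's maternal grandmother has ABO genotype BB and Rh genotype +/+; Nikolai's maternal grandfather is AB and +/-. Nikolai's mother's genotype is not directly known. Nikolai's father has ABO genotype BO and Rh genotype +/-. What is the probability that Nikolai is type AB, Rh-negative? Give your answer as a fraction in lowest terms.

Nikolai's mother's ABO genotype from BB × AB: 1/2 AB, 1/2 BB.
Crossing each possibility with the father BO and summing P(type AB): 1/2·1/4 + 1/2·0 = 1/8.
Similarly for Rh via the mother's Rh distribution: P(Rh-) = 1/8.
Independent loci: 1/8 × 1/8 = 1/64.

1/64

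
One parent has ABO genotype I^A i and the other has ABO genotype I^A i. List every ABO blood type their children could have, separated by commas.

Gametes from I^A i × I^A i give offspring ABO genotypes I^A I^A, I^A i, i i, i.e. phenotypes O, A.

O, A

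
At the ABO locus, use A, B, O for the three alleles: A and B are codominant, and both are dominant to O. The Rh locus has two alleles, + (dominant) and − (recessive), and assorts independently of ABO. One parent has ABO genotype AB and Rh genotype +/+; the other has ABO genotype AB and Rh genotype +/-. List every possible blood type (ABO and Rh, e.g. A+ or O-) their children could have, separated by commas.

A+, B+, AB+

Gametes from AB × AB give offspring ABO genotypes AA, AB, BB, i.e. phenotypes A, B, AB.
Rh cross +/+ × +/- → phenotypes Rh+.
Combining independently: A+, B+, AB+.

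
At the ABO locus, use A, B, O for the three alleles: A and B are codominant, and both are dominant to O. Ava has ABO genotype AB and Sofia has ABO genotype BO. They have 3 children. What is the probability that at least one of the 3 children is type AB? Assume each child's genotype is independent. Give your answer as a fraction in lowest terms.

37/64

ABO cross AB × BO → 1/4 A, 1/2 B, 1/4 AB.
So P(type AB) = 1/4 per child.
P(none) = (3/4)^3 = 27/64; P(at least one) = 1 − 27/64 = 37/64.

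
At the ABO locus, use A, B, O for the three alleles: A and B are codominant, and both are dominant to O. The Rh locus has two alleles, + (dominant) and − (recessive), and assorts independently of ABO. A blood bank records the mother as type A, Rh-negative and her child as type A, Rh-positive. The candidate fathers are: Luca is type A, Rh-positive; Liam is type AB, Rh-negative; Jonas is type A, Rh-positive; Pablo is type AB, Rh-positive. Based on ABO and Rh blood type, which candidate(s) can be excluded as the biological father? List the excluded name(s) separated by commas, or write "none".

Liam

A candidate is excluded only if no genotype consistent with his phenotype could produce a type A, Rh-positive child with a type A, Rh-negative mother.
Liam (type AB, Rh-): no genotype consistent with that phenotype can produce a type-A Rh+ child with a type-A mother.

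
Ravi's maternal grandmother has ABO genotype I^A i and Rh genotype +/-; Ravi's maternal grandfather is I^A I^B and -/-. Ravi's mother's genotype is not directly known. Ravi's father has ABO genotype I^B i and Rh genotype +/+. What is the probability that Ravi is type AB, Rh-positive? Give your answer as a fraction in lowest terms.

Ravi's mother's ABO genotype from I^A i × I^A I^B: 1/4 I^A I^A, 1/4 I^A I^B, 1/4 I^A i, 1/4 I^B i.
Crossing each possibility with the father I^B i and summing P(type AB): 1/4·1/2 + 1/4·1/4 + 1/4·1/4 + 1/4·0 = 1/4.
Similarly for Rh via the mother's Rh distribution: P(Rh+) = 1.
Independent loci: 1/4 × 1 = 1/4.

1/4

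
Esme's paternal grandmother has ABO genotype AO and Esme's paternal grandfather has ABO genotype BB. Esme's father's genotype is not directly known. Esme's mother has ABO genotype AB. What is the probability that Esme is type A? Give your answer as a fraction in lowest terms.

1/4

Esme's father's ABO genotype from AO × BB: 1/2 AB, 1/2 BO.
Crossing each possibility with the mother AB and summing P(type A): 1/2·1/4 + 1/2·1/4 = 1/4.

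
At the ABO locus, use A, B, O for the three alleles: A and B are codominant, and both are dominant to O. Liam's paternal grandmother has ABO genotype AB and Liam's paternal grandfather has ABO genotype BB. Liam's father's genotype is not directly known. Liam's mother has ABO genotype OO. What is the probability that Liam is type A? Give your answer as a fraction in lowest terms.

Liam's father's ABO genotype from AB × BB: 1/2 AB, 1/2 BB.
Crossing each possibility with the mother OO and summing P(type A): 1/2·1/2 + 1/2·0 = 1/4.

1/4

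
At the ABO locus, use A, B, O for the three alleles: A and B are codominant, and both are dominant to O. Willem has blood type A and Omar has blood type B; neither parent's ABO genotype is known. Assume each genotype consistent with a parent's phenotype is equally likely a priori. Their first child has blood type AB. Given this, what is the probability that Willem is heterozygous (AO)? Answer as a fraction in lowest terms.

Possible genotypes: Willem ∈ {AA, AO}; Omar ∈ {BB, BO}.
Weight each parental genotype pair by prior × P(type-AB child):
  AA × BB: posterior weight 4/9.
  AA × BO: posterior weight 2/9.
  AO × BB: posterior weight 2/9.
  AO × BO: posterior weight 1/9.
Sum the posterior weight over pairs where Willem is AO: 1/3.

1/3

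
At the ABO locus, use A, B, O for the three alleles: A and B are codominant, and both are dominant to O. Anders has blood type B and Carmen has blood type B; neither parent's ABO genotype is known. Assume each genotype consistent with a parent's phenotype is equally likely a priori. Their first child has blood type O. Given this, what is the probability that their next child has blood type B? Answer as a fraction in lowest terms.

Possible genotypes: Anders ∈ {BB, BO}; Carmen ∈ {BB, BO}.
Weight each parental genotype pair by prior × P(type-O child):
  BO × BO: posterior weight 1; P(next child type B) = 3/4.
Weighted sum = 3/4.

3/4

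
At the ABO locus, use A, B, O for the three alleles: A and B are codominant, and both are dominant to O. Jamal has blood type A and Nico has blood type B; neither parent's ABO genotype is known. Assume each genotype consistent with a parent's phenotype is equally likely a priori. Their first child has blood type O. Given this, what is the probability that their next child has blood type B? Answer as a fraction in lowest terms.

1/4

Possible genotypes: Jamal ∈ {AA, AO}; Nico ∈ {BB, BO}.
Weight each parental genotype pair by prior × P(type-O child):
  AO × BO: posterior weight 1; P(next child type B) = 1/4.
Weighted sum = 1/4.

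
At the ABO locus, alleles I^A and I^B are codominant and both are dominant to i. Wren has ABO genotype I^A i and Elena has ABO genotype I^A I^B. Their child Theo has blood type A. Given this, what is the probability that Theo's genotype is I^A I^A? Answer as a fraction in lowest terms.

Cross I^A i × I^A I^B → 1/4 I^A I^A, 1/4 I^A I^B, 1/4 I^A i, 1/4 I^B i.
Type-A genotypes among offspring: I^A I^A (1/4), I^A i (1/4); total 1/2.
P(I^A I^A | type A) = (1/4) / (1/2) = 1/2.

1/2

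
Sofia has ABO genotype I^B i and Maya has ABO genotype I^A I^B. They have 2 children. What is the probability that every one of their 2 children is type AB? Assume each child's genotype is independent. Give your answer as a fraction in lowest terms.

ABO cross I^B i × I^A I^B → 1/4 A, 1/2 B, 1/4 AB.
So P(type AB) = 1/4 per child.
All 2 independent: (1/4)^2 = 1/16.

1/16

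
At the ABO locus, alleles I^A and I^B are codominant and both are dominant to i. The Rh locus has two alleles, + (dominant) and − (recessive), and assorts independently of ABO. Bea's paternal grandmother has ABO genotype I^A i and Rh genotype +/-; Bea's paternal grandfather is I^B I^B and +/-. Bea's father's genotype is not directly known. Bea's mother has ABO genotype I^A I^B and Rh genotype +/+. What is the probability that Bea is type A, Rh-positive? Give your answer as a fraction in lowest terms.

Bea's father's ABO genotype from I^A i × I^B I^B: 1/2 I^A I^B, 1/2 I^B i.
Crossing each possibility with the mother I^A I^B and summing P(type A): 1/2·1/4 + 1/2·1/4 = 1/4.
Similarly for Rh via the father's Rh distribution: P(Rh+) = 1.
Independent loci: 1/4 × 1 = 1/4.

1/4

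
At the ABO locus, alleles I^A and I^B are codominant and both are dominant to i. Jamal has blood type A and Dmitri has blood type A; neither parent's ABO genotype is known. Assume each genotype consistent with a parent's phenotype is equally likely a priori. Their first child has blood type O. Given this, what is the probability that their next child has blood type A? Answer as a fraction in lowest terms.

3/4

Possible genotypes: Jamal ∈ {I^A I^A, I^A i}; Dmitri ∈ {I^A I^A, I^A i}.
Weight each parental genotype pair by prior × P(type-O child):
  I^A i × I^A i: posterior weight 1; P(next child type A) = 3/4.
Weighted sum = 3/4.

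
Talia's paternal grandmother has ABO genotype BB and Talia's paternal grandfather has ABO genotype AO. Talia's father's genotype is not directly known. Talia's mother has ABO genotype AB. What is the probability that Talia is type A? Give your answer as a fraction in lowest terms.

Talia's father's ABO genotype from BB × AO: 1/2 AB, 1/2 BO.
Crossing each possibility with the mother AB and summing P(type A): 1/2·1/4 + 1/2·1/4 = 1/4.

1/4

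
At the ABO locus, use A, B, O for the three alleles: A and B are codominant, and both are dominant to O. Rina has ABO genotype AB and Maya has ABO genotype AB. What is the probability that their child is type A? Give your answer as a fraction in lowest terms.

1/4

ABO cross AB × AB → offspring phenotypes: 1/4 A, 1/4 B, 1/2 AB.
So P(type A) = 1/4.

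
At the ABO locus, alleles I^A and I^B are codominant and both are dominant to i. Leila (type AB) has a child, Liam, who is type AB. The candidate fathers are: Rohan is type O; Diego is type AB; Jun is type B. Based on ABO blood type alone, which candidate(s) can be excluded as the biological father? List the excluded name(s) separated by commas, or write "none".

A candidate is excluded only if no genotype consistent with his phenotype could produce a type AB child with a type AB mother.
Rohan (type O): no genotype consistent with that phenotype can produce a type-AB child with a type-AB mother.

Rohan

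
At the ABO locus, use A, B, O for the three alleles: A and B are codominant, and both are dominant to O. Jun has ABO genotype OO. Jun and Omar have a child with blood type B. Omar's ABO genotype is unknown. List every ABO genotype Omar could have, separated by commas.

For each candidate genotype of Omar, check whether crossing it with OO can produce every observed child phenotype.
  AA → possible child types {A} ✗
  AB → possible child types {A, B} ✓
  AO → possible child types {O, A} ✗
  BB → possible child types {B} ✓
  BO → possible child types {O, B} ✓
  OO → possible child types {O} ✗

AB, BB, BO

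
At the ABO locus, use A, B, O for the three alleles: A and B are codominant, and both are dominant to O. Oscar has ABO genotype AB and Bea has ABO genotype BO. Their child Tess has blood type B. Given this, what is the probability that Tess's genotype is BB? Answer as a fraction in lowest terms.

1/2

Cross AB × BO → 1/4 AB, 1/4 AO, 1/4 BB, 1/4 BO.
Type-B genotypes among offspring: BB (1/4), BO (1/4); total 1/2.
P(BB | type B) = (1/4) / (1/2) = 1/2.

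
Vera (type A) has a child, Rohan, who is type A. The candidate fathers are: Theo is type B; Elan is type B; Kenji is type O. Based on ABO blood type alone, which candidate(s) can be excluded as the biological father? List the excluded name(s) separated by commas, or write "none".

A candidate is excluded only if no genotype consistent with his phenotype could produce a type A child with a type A mother.
Every candidate has at least one consistent genotype combination, so none can be excluded.

none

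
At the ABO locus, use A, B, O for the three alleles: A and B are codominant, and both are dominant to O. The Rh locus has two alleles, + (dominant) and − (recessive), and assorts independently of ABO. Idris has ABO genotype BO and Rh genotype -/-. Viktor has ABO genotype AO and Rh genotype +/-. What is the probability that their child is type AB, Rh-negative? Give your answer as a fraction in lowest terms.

1/8

ABO cross BO × AO → offspring phenotypes: 1/4 O, 1/4 A, 1/4 B, 1/4 AB.
Rh cross -/- × +/- → 1/2 Rh+, 1/2 Rh-.
Independent loci: P(type AB, Rh-negative) = 1/4 × 1/2 = 1/8.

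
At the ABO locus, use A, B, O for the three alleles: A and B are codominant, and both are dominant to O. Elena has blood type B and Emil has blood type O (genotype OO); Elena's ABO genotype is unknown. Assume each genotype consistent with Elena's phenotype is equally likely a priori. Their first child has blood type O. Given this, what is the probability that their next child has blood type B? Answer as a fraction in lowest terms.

Possible genotypes: Elena ∈ {BB, BO}; Emil ∈ {OO}.
Weight each parental genotype pair by prior × P(type-O child):
  BO × OO: posterior weight 1; P(next child type B) = 1/2.
Weighted sum = 1/2.

1/2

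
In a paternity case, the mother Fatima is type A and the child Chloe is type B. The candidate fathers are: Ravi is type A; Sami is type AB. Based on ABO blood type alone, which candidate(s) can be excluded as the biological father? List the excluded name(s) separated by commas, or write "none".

A candidate is excluded only if no genotype consistent with his phenotype could produce a type B child with a type A mother.
Ravi (type A): no genotype consistent with that phenotype can produce a type-B child with a type-A mother.

Ravi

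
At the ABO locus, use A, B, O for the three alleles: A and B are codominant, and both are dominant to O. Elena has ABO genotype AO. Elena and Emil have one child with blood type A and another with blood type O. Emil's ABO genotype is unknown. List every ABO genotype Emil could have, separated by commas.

AO, BO, OO

For each candidate genotype of Emil, check whether crossing it with AO can produce every observed child phenotype.
  AA → possible child types {A} ✗
  AB → possible child types {A, B, AB} ✗
  AO → possible child types {O, A} ✓
  BB → possible child types {B, AB} ✗
  BO → possible child types {O, A, B, AB} ✓
  OO → possible child types {O, A} ✓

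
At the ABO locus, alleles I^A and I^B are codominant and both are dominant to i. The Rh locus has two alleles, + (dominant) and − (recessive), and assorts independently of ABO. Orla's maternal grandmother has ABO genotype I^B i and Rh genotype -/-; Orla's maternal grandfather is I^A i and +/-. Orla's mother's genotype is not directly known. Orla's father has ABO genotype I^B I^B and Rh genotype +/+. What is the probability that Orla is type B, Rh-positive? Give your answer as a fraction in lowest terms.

Orla's mother's ABO genotype from I^B i × I^A i: 1/4 I^A I^B, 1/4 I^A i, 1/4 I^B i, 1/4 i i.
Crossing each possibility with the father I^B I^B and summing P(type B): 1/4·1/2 + 1/4·1/2 + 1/4·1 + 1/4·1 = 3/4.
Similarly for Rh via the mother's Rh distribution: P(Rh+) = 1.
Independent loci: 3/4 × 1 = 3/4.

3/4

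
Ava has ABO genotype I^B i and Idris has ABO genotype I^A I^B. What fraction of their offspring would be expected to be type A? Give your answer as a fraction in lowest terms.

ABO cross I^B i × I^A I^B → offspring phenotypes: 1/4 A, 1/2 B, 1/4 AB.
So P(type A) = 1/4.

1/4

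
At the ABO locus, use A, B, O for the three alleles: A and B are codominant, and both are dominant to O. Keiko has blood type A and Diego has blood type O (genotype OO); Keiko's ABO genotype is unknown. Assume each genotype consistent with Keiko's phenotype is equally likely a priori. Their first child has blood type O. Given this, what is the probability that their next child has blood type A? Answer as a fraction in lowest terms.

1/2

Possible genotypes: Keiko ∈ {AA, AO}; Diego ∈ {OO}.
Weight each parental genotype pair by prior × P(type-O child):
  AO × OO: posterior weight 1; P(next child type A) = 1/2.
Weighted sum = 1/2.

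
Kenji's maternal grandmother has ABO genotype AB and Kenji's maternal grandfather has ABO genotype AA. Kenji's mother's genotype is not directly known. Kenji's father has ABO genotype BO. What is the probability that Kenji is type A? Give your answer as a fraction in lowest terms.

3/8

Kenji's mother's ABO genotype from AB × AA: 1/2 AA, 1/2 AB.
Crossing each possibility with the father BO and summing P(type A): 1/2·1/2 + 1/2·1/4 = 3/8.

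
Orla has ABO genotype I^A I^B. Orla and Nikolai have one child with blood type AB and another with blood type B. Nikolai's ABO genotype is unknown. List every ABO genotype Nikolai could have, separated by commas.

For each candidate genotype of Nikolai, check whether crossing it with I^A I^B can produce every observed child phenotype.
  I^A I^A → possible child types {A, AB} ✗
  I^A I^B → possible child types {A, B, AB} ✓
  I^A i → possible child types {A, B, AB} ✓
  I^B I^B → possible child types {B, AB} ✓
  I^B i → possible child types {A, B, AB} ✓
  i i → possible child types {A, B} ✗

I^A I^B, I^A i, I^B I^B, I^B i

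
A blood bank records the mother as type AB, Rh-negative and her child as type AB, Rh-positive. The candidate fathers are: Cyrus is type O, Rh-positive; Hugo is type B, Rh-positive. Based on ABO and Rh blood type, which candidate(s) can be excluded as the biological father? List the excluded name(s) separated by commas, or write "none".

Cyrus

A candidate is excluded only if no genotype consistent with his phenotype could produce a type AB, Rh-positive child with a type AB, Rh-negative mother.
Cyrus (type O, Rh+): no genotype consistent with that phenotype can produce a type-AB Rh+ child with a type-AB mother.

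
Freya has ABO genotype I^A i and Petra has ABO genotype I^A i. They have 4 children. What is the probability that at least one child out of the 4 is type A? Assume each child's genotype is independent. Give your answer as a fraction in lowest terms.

ABO cross I^A i × I^A i → 1/4 O, 3/4 A.
So P(type A) = 3/4 per child.
P(none) = (1/4)^4 = 1/256; P(at least one) = 1 − 1/256 = 255/256.

255/256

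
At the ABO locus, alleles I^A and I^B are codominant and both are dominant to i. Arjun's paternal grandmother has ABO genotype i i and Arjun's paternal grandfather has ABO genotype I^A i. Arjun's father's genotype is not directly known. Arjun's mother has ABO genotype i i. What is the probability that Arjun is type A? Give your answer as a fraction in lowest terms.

1/4

Arjun's father's ABO genotype from i i × I^A i: 1/2 I^A i, 1/2 i i.
Crossing each possibility with the mother i i and summing P(type A): 1/2·1/2 + 1/2·0 = 1/4.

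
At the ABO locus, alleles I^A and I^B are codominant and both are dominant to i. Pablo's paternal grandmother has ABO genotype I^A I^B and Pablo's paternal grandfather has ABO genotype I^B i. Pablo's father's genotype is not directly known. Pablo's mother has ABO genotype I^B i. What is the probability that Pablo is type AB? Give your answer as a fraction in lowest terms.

Pablo's father's ABO genotype from I^A I^B × I^B i: 1/4 I^A I^B, 1/4 I^A i, 1/4 I^B I^B, 1/4 I^B i.
Crossing each possibility with the mother I^B i and summing P(type AB): 1/4·1/4 + 1/4·1/4 + 1/4·0 + 1/4·0 = 1/8.

1/8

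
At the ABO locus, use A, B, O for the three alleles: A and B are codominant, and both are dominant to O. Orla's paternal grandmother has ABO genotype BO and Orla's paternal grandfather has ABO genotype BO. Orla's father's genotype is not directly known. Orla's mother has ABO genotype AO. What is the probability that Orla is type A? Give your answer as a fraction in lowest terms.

Orla's father's ABO genotype from BO × BO: 1/4 BB, 1/2 BO, 1/4 OO.
Crossing each possibility with the mother AO and summing P(type A): 1/4·0 + 1/2·1/4 + 1/4·1/2 = 1/4.

1/4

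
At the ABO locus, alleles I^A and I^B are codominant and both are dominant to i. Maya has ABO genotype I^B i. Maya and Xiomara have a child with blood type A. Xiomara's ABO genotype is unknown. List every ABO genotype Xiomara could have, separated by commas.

I^A I^A, I^A I^B, I^A i

For each candidate genotype of Xiomara, check whether crossing it with I^B i can produce every observed child phenotype.
  I^A I^A → possible child types {A, AB} ✓
  I^A I^B → possible child types {A, B, AB} ✓
  I^A i → possible child types {O, A, B, AB} ✓
  I^B I^B → possible child types {B} ✗
  I^B i → possible child types {O, B} ✗
  i i → possible child types {O, B} ✗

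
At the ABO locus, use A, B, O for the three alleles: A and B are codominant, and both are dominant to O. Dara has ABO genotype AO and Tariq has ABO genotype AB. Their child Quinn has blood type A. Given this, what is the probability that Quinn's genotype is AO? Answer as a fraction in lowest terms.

Cross AO × AB → 1/4 AA, 1/4 AB, 1/4 AO, 1/4 BO.
Type-A genotypes among offspring: AA (1/4), AO (1/4); total 1/2.
P(AO | type A) = (1/4) / (1/2) = 1/2.

1/2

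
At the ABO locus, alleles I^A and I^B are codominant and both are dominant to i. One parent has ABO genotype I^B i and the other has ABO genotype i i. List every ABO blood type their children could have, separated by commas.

O, B

Gametes from I^B i × i i give offspring ABO genotypes I^B i, i i, i.e. phenotypes O, B.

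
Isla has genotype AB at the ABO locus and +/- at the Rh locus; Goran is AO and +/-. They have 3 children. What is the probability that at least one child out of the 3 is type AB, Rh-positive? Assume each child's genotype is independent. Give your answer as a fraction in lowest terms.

ABO cross AB × AO → 1/2 A, 1/4 B, 1/4 AB.
Rh cross +/- × +/- → 3/4 Rh+, 1/4 Rh-; so P(type AB, Rh-positive) = 1/4 × 3/4 = 3/16 per child.
P(none) = (13/16)^3 = 2197/4096; P(at least one) = 1 − 2197/4096 = 1899/4096.

1899/4096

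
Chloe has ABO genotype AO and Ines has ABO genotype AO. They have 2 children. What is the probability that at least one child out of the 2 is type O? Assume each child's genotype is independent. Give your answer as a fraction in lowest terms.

7/16

ABO cross AO × AO → 1/4 O, 3/4 A.
So P(type O) = 1/4 per child.
P(none) = (3/4)^2 = 9/16; P(at least one) = 1 − 9/16 = 7/16.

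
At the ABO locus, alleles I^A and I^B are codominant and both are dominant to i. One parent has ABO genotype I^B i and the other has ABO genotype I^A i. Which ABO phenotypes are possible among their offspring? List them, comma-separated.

Gametes from I^B i × I^A i give offspring ABO genotypes I^A I^B, I^A i, I^B i, i i, i.e. phenotypes O, A, B, AB.

O, A, B, AB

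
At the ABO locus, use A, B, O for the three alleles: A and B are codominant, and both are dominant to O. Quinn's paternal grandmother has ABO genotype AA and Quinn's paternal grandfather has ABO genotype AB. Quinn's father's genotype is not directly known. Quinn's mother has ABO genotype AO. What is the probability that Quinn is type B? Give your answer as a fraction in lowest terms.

1/8

Quinn's father's ABO genotype from AA × AB: 1/2 AA, 1/2 AB.
Crossing each possibility with the mother AO and summing P(type B): 1/2·0 + 1/2·1/4 = 1/8.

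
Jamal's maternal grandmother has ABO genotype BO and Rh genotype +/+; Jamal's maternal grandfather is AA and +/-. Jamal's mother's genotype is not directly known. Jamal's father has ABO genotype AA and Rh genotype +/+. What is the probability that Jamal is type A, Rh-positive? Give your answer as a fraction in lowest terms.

3/4

Jamal's mother's ABO genotype from BO × AA: 1/2 AB, 1/2 AO.
Crossing each possibility with the father AA and summing P(type A): 1/2·1/2 + 1/2·1 = 3/4.
Similarly for Rh via the mother's Rh distribution: P(Rh+) = 1.
Independent loci: 3/4 × 1 = 3/4.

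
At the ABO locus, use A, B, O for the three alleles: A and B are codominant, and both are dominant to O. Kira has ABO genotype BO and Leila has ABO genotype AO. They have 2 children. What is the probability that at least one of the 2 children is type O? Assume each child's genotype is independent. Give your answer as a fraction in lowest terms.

7/16

ABO cross BO × AO → 1/4 O, 1/4 A, 1/4 B, 1/4 AB.
So P(type O) = 1/4 per child.
P(none) = (3/4)^2 = 9/16; P(at least one) = 1 − 9/16 = 7/16.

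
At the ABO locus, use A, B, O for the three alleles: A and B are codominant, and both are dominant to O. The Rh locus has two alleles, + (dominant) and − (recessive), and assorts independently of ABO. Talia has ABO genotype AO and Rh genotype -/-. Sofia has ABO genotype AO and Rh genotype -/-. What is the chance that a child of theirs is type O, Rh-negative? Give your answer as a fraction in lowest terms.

1/4

ABO cross AO × AO → offspring phenotypes: 1/4 O, 3/4 A.
Rh cross -/- × -/- → 1 Rh-.
Independent loci: P(type O, Rh-negative) = 1/4 × 1 = 1/4.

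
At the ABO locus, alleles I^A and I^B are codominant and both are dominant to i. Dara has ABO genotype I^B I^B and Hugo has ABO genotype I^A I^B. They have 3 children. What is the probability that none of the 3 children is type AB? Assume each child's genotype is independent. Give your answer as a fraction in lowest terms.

1/8

ABO cross I^B I^B × I^A I^B → 1/2 B, 1/2 AB.
So P(type AB) = 1/2 per child.
P(not type AB) = 1/2 for one child; (1/2)^3 = 1/8.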